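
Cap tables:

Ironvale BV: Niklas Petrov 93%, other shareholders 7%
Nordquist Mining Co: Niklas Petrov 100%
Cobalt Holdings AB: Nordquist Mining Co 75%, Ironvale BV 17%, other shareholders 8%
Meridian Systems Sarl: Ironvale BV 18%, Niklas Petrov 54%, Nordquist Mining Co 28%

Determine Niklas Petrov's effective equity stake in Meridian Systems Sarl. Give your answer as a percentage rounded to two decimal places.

98.74%

Niklas reaches Meridian along 3 paths.
Via Ironvale: 93% × 18% = 16.74%.
Direct stake: 54% = 54%.
Via Nordquist: 100% × 28% = 28%.
Total: 16.74% + 54% + 28% = 98.74%.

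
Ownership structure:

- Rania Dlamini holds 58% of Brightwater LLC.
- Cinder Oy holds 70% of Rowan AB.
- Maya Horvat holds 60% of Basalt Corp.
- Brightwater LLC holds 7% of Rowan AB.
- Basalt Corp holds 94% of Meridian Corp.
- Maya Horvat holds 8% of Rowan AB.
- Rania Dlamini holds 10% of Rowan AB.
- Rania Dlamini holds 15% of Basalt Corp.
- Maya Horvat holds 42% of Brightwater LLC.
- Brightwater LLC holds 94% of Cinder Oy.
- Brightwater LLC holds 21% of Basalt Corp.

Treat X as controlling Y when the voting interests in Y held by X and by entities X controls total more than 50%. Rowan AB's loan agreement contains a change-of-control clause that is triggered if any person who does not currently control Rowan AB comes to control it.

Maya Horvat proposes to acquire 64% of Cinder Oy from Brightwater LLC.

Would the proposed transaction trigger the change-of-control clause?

Yes

The purchase adds only to Maya's holdings (Brightwater's stake shrinks), so Maya is the only person who could newly come to control Rowan.
Maya holds 60% of Basalt, so Maya controls Basalt.
Basalt holds 94% of Meridian, so Maya controls Meridian.
In Rowan, Maya's side holds only 8%, not > 50%.
So before the transaction, Maya does not control Rowan.
After the purchase, Maya holds 64% of Cinder directly, and Brightwater's stake falls to 30%.
Maya holds 64% of Cinder, so Maya controls Cinder.
Cinder and Maya together hold 70% + 8% = 78% of Rowan, so Maya controls Rowan.
Maya did not control Rowan before and does after, so the clause is triggered.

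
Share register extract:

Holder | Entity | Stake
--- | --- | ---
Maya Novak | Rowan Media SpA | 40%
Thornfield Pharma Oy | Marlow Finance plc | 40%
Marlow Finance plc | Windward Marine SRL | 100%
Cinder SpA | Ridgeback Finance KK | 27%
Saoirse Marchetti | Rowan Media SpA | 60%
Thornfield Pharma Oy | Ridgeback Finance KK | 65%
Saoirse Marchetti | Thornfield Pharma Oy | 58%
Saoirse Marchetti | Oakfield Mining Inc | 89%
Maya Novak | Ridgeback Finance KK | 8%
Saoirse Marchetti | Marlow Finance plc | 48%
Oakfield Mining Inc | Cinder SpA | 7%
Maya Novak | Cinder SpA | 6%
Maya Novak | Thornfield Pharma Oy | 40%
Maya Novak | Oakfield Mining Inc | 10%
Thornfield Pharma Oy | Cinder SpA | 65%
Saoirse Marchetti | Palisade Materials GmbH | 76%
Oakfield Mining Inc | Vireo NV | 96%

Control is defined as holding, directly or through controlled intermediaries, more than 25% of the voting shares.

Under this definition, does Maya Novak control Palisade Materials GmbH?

Maya holds 40% of Thornfield, so Maya controls Thornfield.
Thornfield holds 40% of Marlow, so Maya controls Marlow.
Thornfield and Maya together hold 65% + 6% = 71% of Cinder, so Maya controls Cinder.
Thornfield and Maya and Cinder together hold 65% + 8% + 27% = 100% of Ridgeback, so Maya controls Ridgeback.
Maya holds 40% of Rowan, so Maya controls Rowan.
Marlow holds 100% of Windward, so Maya controls Windward.
Neither Maya nor any entity Maya controls holds any voting interest in Palisade.
So Maya does not control Palisade.

No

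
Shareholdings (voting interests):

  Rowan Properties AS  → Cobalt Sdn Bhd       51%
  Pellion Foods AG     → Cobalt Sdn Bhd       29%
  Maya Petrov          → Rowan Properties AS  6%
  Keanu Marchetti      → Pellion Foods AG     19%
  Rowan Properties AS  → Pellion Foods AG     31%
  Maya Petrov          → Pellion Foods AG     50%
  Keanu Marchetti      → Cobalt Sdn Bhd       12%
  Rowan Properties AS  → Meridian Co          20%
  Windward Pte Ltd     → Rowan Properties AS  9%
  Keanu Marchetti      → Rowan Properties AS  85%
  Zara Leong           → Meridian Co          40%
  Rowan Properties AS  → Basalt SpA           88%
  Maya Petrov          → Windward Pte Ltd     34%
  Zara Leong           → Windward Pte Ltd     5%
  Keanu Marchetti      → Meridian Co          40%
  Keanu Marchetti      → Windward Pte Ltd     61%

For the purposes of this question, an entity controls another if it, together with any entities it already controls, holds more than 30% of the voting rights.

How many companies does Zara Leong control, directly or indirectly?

1

Zara holds 40% of Meridian, so Zara controls Meridian.
No other company's threshold is met.
Zara controls 1 company.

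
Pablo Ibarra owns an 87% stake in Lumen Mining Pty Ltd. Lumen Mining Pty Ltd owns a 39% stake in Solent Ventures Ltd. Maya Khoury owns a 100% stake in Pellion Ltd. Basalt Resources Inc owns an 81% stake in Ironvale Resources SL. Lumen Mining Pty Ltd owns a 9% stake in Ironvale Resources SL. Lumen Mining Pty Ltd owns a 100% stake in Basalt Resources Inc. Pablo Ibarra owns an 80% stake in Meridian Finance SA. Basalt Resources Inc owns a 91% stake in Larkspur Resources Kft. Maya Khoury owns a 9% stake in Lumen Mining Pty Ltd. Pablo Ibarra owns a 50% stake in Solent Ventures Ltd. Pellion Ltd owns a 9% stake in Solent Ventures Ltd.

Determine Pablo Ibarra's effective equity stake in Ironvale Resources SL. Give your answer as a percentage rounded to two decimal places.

Pablo reaches Ironvale along 2 paths.
Via Lumen → Basalt: 87% × 100% × 81% = 70.47%.
Via Lumen: 87% × 9% = 7.83%.
Total: 70.47% + 7.83% = 78.3%.
Rounded: 78.30%.

78.30%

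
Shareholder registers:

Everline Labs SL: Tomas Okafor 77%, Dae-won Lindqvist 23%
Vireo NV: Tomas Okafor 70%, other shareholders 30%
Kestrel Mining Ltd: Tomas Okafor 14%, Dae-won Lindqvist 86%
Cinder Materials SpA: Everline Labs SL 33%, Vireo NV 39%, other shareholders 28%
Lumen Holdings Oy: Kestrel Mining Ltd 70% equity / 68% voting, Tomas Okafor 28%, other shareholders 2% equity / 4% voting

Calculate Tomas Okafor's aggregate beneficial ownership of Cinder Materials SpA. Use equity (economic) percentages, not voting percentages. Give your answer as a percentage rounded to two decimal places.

Tomas reaches Cinder along 2 paths.
Via Everline: 77% × 33% = 25.41%.
Via Vireo: 70% × 39% = 27.3%.
Total: 25.41% + 27.3% = 52.71%.

52.71%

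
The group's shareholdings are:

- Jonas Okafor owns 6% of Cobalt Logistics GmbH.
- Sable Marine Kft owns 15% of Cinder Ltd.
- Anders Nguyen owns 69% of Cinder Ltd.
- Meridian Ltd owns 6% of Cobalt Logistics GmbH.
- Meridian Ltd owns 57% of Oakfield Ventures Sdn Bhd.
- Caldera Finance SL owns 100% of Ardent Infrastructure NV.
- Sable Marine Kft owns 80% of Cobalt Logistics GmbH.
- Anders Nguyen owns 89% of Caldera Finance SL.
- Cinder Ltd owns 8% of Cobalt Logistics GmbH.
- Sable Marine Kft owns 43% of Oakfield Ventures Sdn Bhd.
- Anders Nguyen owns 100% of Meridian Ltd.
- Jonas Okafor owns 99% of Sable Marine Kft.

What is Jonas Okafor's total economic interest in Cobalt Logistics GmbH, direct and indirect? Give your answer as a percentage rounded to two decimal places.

Jonas reaches Cobalt along 3 paths.
Via Sable: 99% × 80% = 79.2%.
Direct stake: 6% = 6%.
Via Sable → Cinder: 99% × 15% × 8% = 1.188%.
Total: 79.2% + 6% + 1.188% = 86.388%.
Rounded: 86.39%.

86.39%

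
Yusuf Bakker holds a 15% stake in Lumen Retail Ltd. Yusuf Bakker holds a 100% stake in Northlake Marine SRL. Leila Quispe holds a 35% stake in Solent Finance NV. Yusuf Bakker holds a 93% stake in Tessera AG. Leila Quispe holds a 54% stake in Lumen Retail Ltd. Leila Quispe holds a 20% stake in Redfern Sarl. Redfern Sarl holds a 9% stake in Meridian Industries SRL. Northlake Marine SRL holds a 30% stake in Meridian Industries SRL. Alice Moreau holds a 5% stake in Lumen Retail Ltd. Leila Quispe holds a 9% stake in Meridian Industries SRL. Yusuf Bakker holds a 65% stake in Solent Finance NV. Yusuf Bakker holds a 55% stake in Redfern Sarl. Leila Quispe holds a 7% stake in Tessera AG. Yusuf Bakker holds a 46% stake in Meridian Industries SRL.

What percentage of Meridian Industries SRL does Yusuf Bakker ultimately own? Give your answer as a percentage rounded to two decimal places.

80.95%

Yusuf reaches Meridian along 3 paths.
Direct stake: 46% = 46%.
Via Northlake: 100% × 30% = 30%.
Via Redfern: 55% × 9% = 4.95%.
Total: 46% + 30% + 4.95% = 80.95%.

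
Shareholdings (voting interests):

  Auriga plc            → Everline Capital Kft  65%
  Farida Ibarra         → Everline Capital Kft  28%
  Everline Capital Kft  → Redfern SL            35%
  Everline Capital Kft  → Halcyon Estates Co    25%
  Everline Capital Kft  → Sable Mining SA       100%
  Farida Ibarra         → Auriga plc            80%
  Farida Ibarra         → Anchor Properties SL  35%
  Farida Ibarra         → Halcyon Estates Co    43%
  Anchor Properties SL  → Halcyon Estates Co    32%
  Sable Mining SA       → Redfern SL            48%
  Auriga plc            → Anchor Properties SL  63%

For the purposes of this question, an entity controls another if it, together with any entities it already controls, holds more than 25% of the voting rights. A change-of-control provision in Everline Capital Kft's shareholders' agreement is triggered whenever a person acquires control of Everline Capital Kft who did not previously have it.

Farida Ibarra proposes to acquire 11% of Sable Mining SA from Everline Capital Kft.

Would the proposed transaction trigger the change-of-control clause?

No

The purchase adds only to Farida's holdings (Everline's stake shrinks), so Farida is the only person who could newly come to control Everline.
Farida holds 80% of Auriga, so Farida controls Auriga.
Auriga and Farida together hold 65% + 28% = 93% of Everline, so Farida controls Everline.
So Farida already controls Everline before the transaction.
After the purchase, Farida holds 11% of Sable directly, and Everline's stake falls to 89%.
Farida controlled Everline already, so this is not a new person acquiring control; every other person's position is unchanged or reduced.
No new person acquires control, so the clause is not triggered.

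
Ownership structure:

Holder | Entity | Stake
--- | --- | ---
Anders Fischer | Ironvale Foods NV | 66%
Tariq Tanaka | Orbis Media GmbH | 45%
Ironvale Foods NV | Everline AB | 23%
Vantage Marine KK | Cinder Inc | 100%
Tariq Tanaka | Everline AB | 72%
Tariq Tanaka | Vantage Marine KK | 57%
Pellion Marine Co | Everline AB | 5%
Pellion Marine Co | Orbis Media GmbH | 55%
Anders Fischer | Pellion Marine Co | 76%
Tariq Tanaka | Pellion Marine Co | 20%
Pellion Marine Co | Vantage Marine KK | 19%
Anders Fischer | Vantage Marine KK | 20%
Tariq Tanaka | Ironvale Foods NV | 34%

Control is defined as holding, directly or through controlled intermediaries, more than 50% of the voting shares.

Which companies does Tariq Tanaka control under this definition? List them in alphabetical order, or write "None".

Tariq holds 57% of Vantage, so Tariq controls Vantage.
Vantage holds 100% of Cinder, so Tariq controls Cinder.
Tariq holds 72% of Everline, so Tariq controls Everline.
No other company's threshold is met.

Cinder Inc, Everline AB, Vantage Marine KK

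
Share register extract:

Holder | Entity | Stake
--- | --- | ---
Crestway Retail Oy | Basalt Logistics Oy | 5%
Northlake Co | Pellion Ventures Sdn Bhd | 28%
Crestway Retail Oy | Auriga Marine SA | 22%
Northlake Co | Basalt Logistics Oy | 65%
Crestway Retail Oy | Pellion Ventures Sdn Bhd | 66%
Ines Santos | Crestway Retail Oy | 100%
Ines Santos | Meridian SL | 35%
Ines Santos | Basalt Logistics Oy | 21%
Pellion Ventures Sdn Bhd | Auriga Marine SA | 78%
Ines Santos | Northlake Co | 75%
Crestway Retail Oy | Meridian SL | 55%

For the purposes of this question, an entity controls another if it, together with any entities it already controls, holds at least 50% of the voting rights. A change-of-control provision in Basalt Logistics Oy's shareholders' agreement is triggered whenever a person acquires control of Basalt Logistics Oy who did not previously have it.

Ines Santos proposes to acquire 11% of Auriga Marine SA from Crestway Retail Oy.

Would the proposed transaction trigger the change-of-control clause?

The purchase adds only to Ines's holdings (Crestway's stake shrinks), so Ines is the only person who could newly come to control Basalt.
Ines holds 100% of Crestway, so Ines controls Crestway.
Ines holds 75% of Northlake, so Ines controls Northlake.
Crestway and Northlake and Ines together hold 5% + 65% + 21% = 91% of Basalt, so Ines controls Basalt.
So Ines already controls Basalt before the transaction.
After the purchase, Ines holds 11% of Auriga directly, and Crestway's stake falls to 11%.
Ines controlled Basalt already, so this is not a new person acquiring control; every other person's position is unchanged or reduced.
No new person acquires control, so the clause is not triggered.

No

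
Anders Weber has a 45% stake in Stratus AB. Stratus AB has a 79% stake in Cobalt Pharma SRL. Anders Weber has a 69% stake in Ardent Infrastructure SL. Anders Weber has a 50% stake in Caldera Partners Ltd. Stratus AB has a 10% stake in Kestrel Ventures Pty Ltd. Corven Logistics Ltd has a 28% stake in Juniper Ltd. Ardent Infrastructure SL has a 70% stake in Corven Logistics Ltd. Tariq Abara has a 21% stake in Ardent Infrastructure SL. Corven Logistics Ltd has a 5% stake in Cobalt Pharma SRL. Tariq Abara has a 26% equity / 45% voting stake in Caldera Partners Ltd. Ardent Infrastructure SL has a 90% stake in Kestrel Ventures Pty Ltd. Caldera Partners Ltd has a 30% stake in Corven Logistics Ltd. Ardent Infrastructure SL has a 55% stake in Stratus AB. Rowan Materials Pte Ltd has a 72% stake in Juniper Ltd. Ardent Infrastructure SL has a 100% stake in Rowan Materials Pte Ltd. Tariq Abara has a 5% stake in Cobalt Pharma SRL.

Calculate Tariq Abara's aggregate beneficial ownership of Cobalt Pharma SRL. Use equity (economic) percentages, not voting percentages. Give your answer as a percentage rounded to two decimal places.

Tariq reaches Cobalt along 4 paths.
Via Ardent → Stratus: 21% × 55% × 79% = 9.1245%.
Direct stake: 5% = 5%.
Via Ardent → Corven: 21% × 70% × 5% = 0.735%.
Via Caldera → Corven: 26% × 30% × 5% = 0.39%.
Total: 9.1245% + 5% + 0.735% + 0.39% = 15.2495%.
Rounded: 15.25%.

15.25%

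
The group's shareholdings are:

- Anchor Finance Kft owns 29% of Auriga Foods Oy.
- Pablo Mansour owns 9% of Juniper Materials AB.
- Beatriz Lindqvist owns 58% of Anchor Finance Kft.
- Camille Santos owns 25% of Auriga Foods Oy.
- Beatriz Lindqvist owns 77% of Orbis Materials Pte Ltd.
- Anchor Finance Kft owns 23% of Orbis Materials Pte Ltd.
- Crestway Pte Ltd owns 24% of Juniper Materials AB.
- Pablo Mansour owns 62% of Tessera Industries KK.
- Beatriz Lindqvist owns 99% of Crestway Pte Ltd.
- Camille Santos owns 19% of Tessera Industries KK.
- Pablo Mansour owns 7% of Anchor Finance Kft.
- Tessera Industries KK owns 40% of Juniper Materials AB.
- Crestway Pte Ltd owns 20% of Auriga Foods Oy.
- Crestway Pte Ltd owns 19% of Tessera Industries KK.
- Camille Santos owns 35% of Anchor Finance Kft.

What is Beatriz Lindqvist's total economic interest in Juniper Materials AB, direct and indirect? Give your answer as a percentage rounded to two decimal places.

31.28%

Beatriz reaches Juniper along 2 paths.
Via Crestway: 99% × 24% = 23.76%.
Via Crestway → Tessera: 99% × 19% × 40% = 7.524%.
Total: 23.76% + 7.524% = 31.284%.
Rounded: 31.28%.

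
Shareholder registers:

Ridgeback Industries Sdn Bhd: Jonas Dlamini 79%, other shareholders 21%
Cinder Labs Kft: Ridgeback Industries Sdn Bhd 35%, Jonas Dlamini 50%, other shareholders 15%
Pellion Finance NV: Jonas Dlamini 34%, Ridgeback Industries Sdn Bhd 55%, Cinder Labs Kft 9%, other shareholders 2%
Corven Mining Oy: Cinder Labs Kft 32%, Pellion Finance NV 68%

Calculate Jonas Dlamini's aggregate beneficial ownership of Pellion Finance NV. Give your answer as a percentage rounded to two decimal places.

84.44%

Jonas reaches Pellion along 4 paths.
Direct stake: 34% = 34%.
Via Ridgeback: 79% × 55% = 43.45%.
Via Ridgeback → Cinder: 79% × 35% × 9% = 2.4885%.
Via Cinder: 50% × 9% = 4.5%.
Total: 34% + 43.45% + 2.4885% + 4.5% = 84.4385%.
Rounded: 84.44%.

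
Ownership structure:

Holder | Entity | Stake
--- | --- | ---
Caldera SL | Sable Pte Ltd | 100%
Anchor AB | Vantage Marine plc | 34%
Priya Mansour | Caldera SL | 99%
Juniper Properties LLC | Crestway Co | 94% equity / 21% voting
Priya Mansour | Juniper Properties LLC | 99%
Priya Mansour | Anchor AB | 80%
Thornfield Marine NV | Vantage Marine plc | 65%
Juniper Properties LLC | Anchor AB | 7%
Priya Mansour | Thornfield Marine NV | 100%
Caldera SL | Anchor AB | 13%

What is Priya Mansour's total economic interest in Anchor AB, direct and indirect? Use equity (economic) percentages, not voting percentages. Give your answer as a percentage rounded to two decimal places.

Priya reaches Anchor along 3 paths.
Direct stake: 80% = 80%.
Via Caldera: 99% × 13% = 12.87%.
Via Juniper: 99% × 7% = 6.93%.
Total: 80% + 12.87% + 6.93% = 99.8%.
Rounded: 99.80%.

99.80%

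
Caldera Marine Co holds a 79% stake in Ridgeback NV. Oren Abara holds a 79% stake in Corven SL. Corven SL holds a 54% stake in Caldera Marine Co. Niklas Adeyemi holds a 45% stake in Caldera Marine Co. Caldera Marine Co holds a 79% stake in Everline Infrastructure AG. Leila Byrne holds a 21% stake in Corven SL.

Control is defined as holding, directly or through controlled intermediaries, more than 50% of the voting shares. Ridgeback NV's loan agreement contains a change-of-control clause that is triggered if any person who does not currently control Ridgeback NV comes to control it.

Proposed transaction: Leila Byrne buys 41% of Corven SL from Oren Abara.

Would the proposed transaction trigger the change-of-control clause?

Yes

The purchase adds only to Leila's holdings (Oren's stake shrinks), so Leila is the only person who could newly come to control Ridgeback.
Leila's largest direct stake is 21% in Corven, which does not meet the threshold, so Leila controls no company.
Neither Leila nor any entity Leila controls holds any voting interest in Ridgeback.
So before the transaction, Leila does not control Ridgeback.
After the purchase, Leila's direct stake in Corven rises to 21% + 41% = 62%, and Oren's stake falls to 38%.
Leila holds 62% of Corven, so Leila controls Corven.
Corven holds 54% of Caldera, so Leila controls Caldera.
Caldera holds 79% of Ridgeback, so Leila controls Ridgeback.
Leila did not control Ridgeback before and does after, so the clause is triggered.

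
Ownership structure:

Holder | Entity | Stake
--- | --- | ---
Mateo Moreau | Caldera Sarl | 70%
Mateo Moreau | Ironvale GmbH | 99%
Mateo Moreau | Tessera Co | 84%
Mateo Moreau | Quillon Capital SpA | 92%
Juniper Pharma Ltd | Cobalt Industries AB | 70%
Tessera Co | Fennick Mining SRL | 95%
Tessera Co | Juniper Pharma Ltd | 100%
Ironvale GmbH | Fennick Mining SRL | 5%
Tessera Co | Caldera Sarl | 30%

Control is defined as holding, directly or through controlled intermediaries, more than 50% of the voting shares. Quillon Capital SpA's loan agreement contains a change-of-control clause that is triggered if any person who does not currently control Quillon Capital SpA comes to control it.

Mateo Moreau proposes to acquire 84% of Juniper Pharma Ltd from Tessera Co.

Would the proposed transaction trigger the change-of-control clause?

The purchase adds only to Mateo's holdings (Tessera's stake shrinks), so Mateo is the only person who could newly come to control Quillon.
Mateo holds 92% of Quillon, so Mateo controls Quillon.
So Mateo already controls Quillon before the transaction.
After the purchase, Mateo holds 84% of Juniper directly, and Tessera's stake falls to 16%.
Mateo controlled Quillon already, so this is not a new person acquiring control; every other person's position is unchanged or reduced.
No new person acquires control, so the clause is not triggered.

No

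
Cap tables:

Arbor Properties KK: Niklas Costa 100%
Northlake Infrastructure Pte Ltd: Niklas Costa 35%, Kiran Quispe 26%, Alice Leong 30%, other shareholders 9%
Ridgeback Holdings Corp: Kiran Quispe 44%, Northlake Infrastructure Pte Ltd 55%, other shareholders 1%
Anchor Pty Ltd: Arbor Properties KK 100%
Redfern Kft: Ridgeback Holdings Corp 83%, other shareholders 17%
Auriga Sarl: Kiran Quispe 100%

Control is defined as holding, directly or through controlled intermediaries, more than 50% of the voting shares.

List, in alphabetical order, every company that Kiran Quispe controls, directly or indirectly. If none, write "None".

Kiran holds 100% of Auriga, so Kiran controls Auriga.
No other company's threshold is met.

Auriga Sarl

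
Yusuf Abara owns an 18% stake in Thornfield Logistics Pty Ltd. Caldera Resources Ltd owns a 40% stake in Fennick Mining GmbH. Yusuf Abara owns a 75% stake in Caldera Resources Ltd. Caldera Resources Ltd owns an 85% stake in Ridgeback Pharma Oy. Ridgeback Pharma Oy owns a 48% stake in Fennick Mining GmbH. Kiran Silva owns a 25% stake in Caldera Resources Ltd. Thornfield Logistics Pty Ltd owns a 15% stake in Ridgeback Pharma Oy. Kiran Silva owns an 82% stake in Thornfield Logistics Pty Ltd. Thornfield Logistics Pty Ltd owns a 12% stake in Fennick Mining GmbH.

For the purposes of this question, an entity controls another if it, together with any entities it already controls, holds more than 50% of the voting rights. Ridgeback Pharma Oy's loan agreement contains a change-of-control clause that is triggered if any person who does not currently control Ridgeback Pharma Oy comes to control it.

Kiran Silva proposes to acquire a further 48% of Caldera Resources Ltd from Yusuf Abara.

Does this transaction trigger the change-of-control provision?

The purchase adds only to Kiran's holdings (Yusuf's stake shrinks), so Kiran is the only person who could newly come to control Ridgeback.
Kiran holds 82% of Thornfield, so Kiran controls Thornfield.
In Ridgeback, Kiran's side holds only 15%, not > 50%.
So before the transaction, Kiran does not control Ridgeback.
After the purchase, Kiran's direct stake in Caldera rises to 25% + 48% = 73%, and Yusuf's stake falls to 27%.
Kiran holds 73% of Caldera, so Kiran controls Caldera.
Thornfield and Caldera together hold 15% + 85% = 100% of Ridgeback, so Kiran controls Ridgeback.
Kiran did not control Ridgeback before and does after, so the clause is triggered.

Yes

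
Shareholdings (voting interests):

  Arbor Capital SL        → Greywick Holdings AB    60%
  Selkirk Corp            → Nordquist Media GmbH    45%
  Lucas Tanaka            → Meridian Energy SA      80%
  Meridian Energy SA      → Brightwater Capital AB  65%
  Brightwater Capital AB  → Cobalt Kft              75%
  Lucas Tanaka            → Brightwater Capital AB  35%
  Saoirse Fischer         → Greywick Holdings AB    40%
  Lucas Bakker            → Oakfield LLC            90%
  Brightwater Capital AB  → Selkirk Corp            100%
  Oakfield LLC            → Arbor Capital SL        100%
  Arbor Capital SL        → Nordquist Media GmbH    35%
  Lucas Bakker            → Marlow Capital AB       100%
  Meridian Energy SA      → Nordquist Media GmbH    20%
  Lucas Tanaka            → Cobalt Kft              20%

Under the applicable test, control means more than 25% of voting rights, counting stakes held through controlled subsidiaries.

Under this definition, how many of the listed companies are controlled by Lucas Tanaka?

Lucas Tanaka holds 80% of Meridian, so Lucas Tanaka controls Meridian.
Meridian and Lucas Tanaka together hold 65% + 35% = 100% of Brightwater, so Lucas Tanaka controls Brightwater.
Brightwater holds 100% of Selkirk, so Lucas Tanaka controls Selkirk.
Brightwater and Lucas Tanaka together hold 75% + 20% = 95% of Cobalt, so Lucas Tanaka controls Cobalt.
Selkirk and Meridian together hold 45% + 20% = 65% of Nordquist, so Lucas Tanaka controls Nordquist.
No other company's threshold is met.
Lucas Tanaka controls 5 companies.

5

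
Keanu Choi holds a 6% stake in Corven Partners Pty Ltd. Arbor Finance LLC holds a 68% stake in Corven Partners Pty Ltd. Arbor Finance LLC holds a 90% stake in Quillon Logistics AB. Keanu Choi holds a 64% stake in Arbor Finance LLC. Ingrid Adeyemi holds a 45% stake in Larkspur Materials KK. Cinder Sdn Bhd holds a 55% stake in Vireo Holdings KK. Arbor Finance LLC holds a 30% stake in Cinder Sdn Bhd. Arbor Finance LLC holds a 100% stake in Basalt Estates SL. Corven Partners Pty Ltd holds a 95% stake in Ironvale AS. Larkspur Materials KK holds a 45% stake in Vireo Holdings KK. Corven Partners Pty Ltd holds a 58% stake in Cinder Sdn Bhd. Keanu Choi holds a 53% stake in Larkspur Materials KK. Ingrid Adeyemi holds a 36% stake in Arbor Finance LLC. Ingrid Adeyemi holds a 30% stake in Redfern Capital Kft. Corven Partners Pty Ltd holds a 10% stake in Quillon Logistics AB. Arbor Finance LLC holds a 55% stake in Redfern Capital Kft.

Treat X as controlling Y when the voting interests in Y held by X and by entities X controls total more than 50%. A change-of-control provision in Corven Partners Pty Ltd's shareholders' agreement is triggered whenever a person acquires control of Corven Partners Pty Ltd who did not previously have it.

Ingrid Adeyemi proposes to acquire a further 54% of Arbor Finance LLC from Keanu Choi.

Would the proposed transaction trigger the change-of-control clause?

Yes

The purchase adds only to Ingrid's holdings (Keanu's stake shrinks), so Ingrid is the only person who could newly come to control Corven.
Ingrid's largest direct stake is 45% in Larkspur, which does not meet the threshold, so Ingrid controls no company.
Neither Ingrid nor any entity Ingrid controls holds any voting interest in Corven.
So before the transaction, Ingrid does not control Corven.
After the purchase, Ingrid's direct stake in Arbor rises to 36% + 54% = 90%, and Keanu's stake falls to 10%.
Ingrid holds 90% of Arbor, so Ingrid controls Arbor.
Arbor holds 68% of Corven, so Ingrid controls Corven.
Ingrid did not control Corven before and does after, so the clause is triggered.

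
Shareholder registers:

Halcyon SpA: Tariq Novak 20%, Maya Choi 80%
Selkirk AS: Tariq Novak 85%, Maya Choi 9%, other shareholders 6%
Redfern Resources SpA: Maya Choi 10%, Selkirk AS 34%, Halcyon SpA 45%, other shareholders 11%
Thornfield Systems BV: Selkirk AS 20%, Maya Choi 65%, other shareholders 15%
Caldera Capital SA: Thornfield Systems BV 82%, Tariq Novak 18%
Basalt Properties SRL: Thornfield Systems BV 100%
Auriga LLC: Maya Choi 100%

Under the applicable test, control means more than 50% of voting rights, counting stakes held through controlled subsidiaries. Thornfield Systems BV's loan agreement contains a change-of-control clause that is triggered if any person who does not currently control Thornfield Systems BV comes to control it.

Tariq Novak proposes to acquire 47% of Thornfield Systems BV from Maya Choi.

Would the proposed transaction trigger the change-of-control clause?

The purchase adds only to Tariq's holdings (Maya's stake shrinks), so Tariq is the only person who could newly come to control Thornfield.
Tariq holds 85% of Selkirk, so Tariq controls Selkirk.
In Thornfield, Tariq's side holds only 20%, not > 50%.
So before the transaction, Tariq does not control Thornfield.
After the purchase, Tariq holds 47% of Thornfield directly, and Maya's stake falls to 18%.
Selkirk and Tariq together hold 20% + 47% = 67% of Thornfield, so Tariq controls Thornfield.
Tariq did not control Thornfield before and does after, so the clause is triggered.

Yes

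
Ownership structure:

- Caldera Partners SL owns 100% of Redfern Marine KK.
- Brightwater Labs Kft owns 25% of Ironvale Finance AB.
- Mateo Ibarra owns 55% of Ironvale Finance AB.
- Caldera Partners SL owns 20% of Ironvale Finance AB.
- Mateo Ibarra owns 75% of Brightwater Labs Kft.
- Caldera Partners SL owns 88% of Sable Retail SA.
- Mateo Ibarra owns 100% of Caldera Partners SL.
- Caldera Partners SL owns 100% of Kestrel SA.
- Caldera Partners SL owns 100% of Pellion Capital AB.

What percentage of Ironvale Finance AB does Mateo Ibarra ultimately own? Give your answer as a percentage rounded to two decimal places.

Mateo reaches Ironvale along 3 paths.
Via Brightwater: 75% × 25% = 18.75%.
Direct stake: 55% = 55%.
Via Caldera: 100% × 20% = 20%.
Total: 18.75% + 55% + 20% = 93.75%.

93.75%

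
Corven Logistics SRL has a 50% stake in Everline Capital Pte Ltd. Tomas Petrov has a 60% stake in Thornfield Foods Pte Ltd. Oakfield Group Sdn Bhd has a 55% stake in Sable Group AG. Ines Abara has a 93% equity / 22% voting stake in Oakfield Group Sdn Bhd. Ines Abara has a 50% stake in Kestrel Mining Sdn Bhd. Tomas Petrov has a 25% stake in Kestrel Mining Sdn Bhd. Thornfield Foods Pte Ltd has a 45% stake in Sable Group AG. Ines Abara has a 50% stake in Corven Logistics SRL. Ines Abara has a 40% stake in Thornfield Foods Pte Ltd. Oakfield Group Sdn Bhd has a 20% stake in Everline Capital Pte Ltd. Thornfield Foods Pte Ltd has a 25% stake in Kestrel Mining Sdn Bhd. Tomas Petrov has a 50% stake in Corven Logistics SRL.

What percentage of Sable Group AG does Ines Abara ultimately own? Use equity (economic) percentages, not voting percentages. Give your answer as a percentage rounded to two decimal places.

Ines reaches Sable along 2 paths.
Via Oakfield: 93% × 55% = 51.15%.
Via Thornfield: 40% × 45% = 18%.
Total: 51.15% + 18% = 69.15%.

69.15%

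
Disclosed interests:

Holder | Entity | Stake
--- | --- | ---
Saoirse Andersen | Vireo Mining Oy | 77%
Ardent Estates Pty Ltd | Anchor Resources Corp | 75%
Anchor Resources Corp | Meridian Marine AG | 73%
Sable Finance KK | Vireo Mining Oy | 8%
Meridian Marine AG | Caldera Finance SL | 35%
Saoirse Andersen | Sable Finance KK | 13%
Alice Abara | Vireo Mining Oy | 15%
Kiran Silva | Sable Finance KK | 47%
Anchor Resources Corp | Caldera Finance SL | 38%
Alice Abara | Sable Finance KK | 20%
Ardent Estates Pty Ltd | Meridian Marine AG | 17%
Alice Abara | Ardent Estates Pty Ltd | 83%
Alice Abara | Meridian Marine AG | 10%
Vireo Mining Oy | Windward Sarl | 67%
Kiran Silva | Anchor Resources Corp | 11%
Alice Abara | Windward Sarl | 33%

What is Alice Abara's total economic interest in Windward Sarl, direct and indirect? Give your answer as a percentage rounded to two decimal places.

44.12%

Alice reaches Windward along 3 paths.
Direct stake: 33% = 33%.
Via Vireo: 15% × 67% = 10.05%.
Via Sable → Vireo: 20% × 8% × 67% = 1.072%.
Total: 33% + 10.05% + 1.072% = 44.122%.
Rounded: 44.12%.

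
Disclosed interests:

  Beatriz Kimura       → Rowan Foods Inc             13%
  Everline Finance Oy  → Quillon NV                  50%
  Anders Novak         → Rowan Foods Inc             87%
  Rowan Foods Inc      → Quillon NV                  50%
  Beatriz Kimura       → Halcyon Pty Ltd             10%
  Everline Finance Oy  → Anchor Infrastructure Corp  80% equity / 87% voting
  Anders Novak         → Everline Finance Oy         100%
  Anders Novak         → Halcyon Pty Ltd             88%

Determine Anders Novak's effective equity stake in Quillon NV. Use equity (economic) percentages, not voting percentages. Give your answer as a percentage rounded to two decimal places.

Anders reaches Quillon along 2 paths.
Via Rowan: 87% × 50% = 43.5%.
Via Everline: 100% × 50% = 50%.
Total: 43.5% + 50% = 93.5%.
Rounded: 93.50%.

93.50%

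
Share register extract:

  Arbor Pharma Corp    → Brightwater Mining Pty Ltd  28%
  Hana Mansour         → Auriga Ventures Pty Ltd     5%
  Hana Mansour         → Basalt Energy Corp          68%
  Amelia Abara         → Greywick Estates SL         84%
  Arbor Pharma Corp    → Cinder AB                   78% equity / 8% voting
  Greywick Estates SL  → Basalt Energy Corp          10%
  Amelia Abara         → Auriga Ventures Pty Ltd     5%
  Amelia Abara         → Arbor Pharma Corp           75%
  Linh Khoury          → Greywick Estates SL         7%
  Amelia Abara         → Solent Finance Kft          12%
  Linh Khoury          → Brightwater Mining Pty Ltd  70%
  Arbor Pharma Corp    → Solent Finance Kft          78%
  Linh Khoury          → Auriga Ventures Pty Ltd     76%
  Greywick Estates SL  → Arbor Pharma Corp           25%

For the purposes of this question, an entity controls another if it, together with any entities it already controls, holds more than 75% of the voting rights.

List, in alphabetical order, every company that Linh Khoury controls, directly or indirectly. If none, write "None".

Linh holds 76% of Auriga, so Linh controls Auriga.
No other company's threshold is met.

Auriga Ventures Pty Ltd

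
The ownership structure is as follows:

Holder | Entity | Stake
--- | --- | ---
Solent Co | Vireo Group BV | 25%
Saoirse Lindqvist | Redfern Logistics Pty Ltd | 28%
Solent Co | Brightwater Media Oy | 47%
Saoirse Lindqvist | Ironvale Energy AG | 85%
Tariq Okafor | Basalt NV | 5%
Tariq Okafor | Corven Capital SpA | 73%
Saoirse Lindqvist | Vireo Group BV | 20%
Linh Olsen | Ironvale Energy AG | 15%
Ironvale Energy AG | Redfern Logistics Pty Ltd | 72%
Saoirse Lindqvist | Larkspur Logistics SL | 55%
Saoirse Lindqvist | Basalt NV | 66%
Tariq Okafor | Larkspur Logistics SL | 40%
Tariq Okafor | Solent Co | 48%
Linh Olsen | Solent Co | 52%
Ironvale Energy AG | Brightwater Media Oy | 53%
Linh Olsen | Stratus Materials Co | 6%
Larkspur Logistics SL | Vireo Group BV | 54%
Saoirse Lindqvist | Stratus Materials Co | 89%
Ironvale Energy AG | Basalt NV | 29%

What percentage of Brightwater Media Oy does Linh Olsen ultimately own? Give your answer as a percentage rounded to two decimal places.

Linh reaches Brightwater along 2 paths.
Via Solent: 52% × 47% = 24.44%.
Via Ironvale: 15% × 53% = 7.95%.
Total: 24.44% + 7.95% = 32.39%.

32.39%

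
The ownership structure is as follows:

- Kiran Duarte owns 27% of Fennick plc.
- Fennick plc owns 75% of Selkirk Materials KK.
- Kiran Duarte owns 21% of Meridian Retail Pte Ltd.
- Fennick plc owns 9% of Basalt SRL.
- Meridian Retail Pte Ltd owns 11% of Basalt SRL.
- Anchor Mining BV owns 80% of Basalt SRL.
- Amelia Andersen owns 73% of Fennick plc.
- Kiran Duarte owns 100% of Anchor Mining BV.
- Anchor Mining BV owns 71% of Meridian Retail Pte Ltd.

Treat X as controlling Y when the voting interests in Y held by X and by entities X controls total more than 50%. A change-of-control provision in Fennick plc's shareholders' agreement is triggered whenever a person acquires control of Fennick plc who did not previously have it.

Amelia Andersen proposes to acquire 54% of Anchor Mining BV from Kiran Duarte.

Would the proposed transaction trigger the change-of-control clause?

No

The purchase adds only to Amelia's holdings (Kiran's stake shrinks), so Amelia is the only person who could newly come to control Fennick.
Amelia holds 73% of Fennick, so Amelia controls Fennick.
So Amelia already controls Fennick before the transaction.
After the purchase, Amelia holds 54% of Anchor directly, and Kiran's stake falls to 46%.
Amelia controlled Fennick already, so this is not a new person acquiring control; every other person's position is unchanged or reduced.
No new person acquires control, so the clause is not triggered.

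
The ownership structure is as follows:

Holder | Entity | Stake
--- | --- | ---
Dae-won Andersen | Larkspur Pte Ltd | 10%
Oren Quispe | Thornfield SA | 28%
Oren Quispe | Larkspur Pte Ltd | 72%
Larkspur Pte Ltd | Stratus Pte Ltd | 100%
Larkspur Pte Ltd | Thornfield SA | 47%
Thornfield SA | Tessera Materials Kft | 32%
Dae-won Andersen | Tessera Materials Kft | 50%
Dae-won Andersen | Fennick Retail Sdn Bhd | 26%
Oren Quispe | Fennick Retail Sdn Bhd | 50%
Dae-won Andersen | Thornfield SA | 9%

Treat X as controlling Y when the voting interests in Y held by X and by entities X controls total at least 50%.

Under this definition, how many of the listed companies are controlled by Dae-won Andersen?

1

Dae-won holds 50% of Tessera, so Dae-won controls Tessera.
No other company's threshold is met.
Dae-won controls 1 company.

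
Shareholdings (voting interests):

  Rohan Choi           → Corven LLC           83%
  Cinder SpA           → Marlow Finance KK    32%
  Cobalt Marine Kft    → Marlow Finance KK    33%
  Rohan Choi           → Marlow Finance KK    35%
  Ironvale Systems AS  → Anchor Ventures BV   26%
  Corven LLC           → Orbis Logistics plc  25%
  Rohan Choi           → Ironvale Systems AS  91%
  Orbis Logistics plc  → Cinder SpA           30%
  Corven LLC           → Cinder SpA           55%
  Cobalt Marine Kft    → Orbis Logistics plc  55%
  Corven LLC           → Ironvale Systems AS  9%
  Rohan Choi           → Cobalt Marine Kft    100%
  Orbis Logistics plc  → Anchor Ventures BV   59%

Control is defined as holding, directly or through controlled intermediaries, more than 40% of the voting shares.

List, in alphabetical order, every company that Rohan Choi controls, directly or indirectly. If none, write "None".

Rohan holds 83% of Corven, so Rohan controls Corven.
Rohan holds 100% of Cobalt, so Rohan controls Cobalt.
Corven and Cobalt together hold 25% + 55% = 80% of Orbis, so Rohan controls Orbis.
Corven and Orbis together hold 55% + 30% = 85% of Cinder, so Rohan controls Cinder.
Rohan and Corven together hold 91% + 9% = 100% of Ironvale, so Rohan controls Ironvale.
Cinder and Cobalt and Rohan together hold 32% + 33% + 35% = 100% of Marlow, so Rohan controls Marlow.
Orbis and Ironvale together hold 59% + 26% = 85% of Anchor, so Rohan controls Anchor.

Anchor Ventures BV, Cinder SpA, Cobalt Marine Kft, Corven LLC, Ironvale Systems AS, Marlow Finance KK, Orbis Logistics plc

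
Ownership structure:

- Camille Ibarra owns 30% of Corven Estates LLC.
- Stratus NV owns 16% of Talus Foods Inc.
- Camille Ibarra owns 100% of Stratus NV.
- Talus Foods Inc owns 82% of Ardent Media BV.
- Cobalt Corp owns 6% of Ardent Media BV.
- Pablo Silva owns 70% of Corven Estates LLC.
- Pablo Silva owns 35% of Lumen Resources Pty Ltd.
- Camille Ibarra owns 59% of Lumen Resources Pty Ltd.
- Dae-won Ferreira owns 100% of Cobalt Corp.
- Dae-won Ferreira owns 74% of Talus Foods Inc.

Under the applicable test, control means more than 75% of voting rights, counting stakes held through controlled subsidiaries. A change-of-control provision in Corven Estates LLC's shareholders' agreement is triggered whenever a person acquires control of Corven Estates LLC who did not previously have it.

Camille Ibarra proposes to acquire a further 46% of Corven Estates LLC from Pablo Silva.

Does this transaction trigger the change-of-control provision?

The purchase adds only to Camille's holdings (Pablo's stake shrinks), so Camille is the only person who could newly come to control Corven.
Camille holds 100% of Stratus, so Camille controls Stratus.
In Corven, Camille's side holds only 30%, not > 75%.
So before the transaction, Camille does not control Corven.
After the purchase, Camille's direct stake in Corven rises to 30% + 46% = 76%, and Pablo's stake falls to 24%.
Camille holds 76% of Corven, so Camille controls Corven.
Camille did not control Corven before and does after, so the clause is triggered.

Yes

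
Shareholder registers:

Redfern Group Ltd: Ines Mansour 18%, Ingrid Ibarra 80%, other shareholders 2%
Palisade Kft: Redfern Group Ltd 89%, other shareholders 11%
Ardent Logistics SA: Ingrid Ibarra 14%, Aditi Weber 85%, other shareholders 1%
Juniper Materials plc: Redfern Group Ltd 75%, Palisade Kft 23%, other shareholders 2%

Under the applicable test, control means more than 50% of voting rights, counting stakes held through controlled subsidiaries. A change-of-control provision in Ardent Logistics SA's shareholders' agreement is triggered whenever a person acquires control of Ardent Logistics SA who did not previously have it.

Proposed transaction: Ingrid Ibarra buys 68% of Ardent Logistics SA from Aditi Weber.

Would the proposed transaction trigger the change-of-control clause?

Yes

The purchase adds only to Ingrid's holdings (Aditi's stake shrinks), so Ingrid is the only person who could newly come to control Ardent.
Ingrid holds 80% of Redfern, so Ingrid controls Redfern.
Redfern holds 89% of Palisade, so Ingrid controls Palisade.
Redfern and Palisade together hold 75% + 23% = 98% of Juniper, so Ingrid controls Juniper.
In Ardent, Ingrid's side holds only 14%, not > 50%.
So before the transaction, Ingrid does not control Ardent.
After the purchase, Ingrid's direct stake in Ardent rises to 14% + 68% = 82%, and Aditi's stake falls to 17%.
Ingrid holds 82% of Ardent, so Ingrid controls Ardent.
Ingrid did not control Ardent before and does after, so the clause is triggered.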